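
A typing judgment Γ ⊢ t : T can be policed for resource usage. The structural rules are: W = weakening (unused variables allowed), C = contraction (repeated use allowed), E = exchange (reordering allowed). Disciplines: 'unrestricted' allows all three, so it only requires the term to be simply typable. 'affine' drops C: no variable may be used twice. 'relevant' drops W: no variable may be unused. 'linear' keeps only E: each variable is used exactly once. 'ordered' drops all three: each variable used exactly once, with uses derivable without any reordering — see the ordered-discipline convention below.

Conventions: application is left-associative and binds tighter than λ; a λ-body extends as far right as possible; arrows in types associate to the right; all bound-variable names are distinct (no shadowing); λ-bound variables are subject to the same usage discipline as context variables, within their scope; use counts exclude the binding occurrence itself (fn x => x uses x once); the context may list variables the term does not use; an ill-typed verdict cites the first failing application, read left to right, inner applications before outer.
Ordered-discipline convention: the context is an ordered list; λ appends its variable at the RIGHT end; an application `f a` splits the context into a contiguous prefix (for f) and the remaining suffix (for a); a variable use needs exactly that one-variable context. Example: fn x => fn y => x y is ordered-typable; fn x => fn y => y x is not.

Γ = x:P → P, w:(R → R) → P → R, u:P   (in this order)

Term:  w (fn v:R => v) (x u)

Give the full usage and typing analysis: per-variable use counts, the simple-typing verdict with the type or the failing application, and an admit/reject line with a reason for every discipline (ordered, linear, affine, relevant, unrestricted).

counts: x ×1, w ×1, u ×1, v (bound) ×1
order of uses: w, v, x, u
typing: well-typed — term : R
ordered: ✗, no contiguous prefix/suffix split fits w, v, x, u
linear: ✓, each of x, w, u, v used exactly once
affine: ✓, none of x, w, u, v used more than once
relevant: ✓, at least one use each (x, w, u, v)
unrestricted: ✓, type-checks (R) and nothing is barred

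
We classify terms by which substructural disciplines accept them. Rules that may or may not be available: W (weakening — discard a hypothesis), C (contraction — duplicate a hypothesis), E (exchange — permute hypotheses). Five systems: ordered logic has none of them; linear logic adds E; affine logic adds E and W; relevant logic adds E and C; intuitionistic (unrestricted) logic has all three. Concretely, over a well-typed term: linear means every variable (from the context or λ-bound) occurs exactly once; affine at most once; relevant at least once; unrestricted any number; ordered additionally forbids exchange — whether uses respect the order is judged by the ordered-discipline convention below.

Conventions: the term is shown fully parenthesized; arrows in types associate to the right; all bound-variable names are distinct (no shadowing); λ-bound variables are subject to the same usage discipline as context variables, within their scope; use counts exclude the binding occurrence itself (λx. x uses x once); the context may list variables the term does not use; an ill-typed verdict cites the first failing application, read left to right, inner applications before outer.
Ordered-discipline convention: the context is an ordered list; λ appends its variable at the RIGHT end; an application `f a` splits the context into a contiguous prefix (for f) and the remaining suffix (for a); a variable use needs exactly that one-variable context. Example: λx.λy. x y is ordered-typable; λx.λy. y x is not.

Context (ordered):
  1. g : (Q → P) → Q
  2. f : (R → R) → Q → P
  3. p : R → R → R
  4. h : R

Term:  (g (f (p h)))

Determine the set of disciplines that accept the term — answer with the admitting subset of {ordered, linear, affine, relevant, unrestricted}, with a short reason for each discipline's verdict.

admitted in: ordered, linear, affine, relevant, unrestricted
use counts: g=1, f=1, p=1, h=1
uses in reading order: g, f, p, h
typing: the term checks, with type Q
ordered ✓ (g, f, p, h: once each, no exchange needed)
linear ✓ (each of g, f, p, h used exactly once)
affine ✓ (at most one use each (g, f, p, h))
relevant ✓ (at least one use each (g, f, p, h))
unrestricted ✓ (type-checks (Q) and nothing is barred)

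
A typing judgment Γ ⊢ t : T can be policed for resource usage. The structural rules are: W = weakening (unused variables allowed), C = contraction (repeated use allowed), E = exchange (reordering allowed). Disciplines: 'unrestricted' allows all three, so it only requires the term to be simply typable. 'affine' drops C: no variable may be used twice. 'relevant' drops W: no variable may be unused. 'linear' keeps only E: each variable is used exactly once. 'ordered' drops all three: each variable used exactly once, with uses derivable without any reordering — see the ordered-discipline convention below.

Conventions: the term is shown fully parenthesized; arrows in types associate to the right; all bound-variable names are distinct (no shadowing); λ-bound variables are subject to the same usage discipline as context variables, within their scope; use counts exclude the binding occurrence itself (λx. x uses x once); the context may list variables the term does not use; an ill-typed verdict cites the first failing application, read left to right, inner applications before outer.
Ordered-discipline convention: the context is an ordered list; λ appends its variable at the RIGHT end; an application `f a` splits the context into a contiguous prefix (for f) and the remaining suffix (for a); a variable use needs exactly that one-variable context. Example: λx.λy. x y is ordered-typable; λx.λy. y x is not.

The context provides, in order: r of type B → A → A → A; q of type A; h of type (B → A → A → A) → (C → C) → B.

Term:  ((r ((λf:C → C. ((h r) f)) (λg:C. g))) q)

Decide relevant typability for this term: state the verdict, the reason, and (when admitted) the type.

yes — r, q, h, f, g: all used, weakening unneeded; term : A → A
variable uses: r ×2, q ×1, h ×1, f (λ-bound) ×1, g (λ-bound) ×1
use order (left to right): r, h, r, f, g, q
typing: ✓ — A → A
all disciplines: ordered ✗, linear ✗, affine ✗, relevant ✓, unrestricted ✓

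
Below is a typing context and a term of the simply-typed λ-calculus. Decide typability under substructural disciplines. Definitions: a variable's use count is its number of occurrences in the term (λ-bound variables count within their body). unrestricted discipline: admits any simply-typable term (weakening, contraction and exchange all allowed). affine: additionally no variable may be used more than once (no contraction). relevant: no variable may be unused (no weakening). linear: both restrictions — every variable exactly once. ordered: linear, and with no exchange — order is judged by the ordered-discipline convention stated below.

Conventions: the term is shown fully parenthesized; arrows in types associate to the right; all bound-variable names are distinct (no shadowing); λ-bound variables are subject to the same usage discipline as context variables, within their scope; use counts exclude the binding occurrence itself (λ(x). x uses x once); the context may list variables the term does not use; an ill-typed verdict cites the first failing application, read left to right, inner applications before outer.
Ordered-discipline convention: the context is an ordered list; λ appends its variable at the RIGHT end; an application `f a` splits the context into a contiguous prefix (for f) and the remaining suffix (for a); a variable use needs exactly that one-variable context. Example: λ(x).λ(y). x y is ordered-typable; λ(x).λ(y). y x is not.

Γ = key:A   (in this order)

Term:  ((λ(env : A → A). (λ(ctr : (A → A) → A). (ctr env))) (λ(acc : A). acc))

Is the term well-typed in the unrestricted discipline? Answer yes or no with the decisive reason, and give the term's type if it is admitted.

yes — simply typable at ((A → A) → A) → A; W, C, E all held; term : ((A → A) → A) → A
usage: key ×0, env [bound] ×1, ctr [bound] ×1, acc [bound] ×1
order of uses: ctr, env, acc
typing: ✓ — ((A → A) → A) → A
summary: ordered ✗ | linear ✗ | affine ✓ | relevant ✗ | unrestricted ✓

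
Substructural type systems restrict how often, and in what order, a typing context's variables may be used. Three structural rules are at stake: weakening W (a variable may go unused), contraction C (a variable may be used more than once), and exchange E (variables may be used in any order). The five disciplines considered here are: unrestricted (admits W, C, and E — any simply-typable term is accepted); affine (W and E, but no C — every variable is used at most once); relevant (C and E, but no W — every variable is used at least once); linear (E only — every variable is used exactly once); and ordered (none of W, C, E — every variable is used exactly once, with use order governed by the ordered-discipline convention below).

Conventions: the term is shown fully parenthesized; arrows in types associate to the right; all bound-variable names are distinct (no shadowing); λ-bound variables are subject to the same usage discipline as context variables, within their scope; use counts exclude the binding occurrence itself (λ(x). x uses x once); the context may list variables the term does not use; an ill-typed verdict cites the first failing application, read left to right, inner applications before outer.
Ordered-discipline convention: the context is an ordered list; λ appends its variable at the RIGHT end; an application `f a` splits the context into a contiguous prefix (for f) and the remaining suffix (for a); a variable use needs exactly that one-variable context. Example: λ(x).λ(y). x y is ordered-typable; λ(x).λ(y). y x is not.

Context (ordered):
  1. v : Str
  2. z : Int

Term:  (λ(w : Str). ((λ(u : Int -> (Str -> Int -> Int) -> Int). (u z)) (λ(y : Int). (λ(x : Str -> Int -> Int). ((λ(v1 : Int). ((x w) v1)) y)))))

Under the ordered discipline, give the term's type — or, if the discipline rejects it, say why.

not well-typed under ordered — unused: v — weakening required
usage: v=0; z=1; w [bound]=1; u [bound]=1; y [bound]=1; x [bound]=1; v1 [bound]=1
left-to-right use order: u, z, x, w, v1, y
typing: ✓ — Str -> (Str -> Int -> Int) -> Int
per-discipline verdicts: ordered ✗ · linear ✗ · affine ✓ · relevant ✗ · unrestricted ✓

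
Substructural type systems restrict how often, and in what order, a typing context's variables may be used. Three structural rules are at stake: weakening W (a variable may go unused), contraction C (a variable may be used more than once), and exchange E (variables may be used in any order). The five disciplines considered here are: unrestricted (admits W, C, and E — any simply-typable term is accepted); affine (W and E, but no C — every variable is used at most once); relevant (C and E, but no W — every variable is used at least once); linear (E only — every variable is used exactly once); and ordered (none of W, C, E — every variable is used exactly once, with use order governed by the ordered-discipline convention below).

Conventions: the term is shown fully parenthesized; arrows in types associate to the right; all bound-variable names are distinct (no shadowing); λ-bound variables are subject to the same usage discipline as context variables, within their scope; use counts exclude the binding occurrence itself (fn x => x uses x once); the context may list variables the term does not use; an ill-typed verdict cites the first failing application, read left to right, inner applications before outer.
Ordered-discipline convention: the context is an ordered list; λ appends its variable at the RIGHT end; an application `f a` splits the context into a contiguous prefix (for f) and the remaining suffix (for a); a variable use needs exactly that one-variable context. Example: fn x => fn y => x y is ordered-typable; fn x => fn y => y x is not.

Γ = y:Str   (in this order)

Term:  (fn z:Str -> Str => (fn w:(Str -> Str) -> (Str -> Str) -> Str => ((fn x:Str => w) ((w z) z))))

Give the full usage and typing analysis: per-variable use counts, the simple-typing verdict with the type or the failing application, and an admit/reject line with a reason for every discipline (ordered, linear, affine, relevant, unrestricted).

use counts: y: 0, z (bound): 2, w (bound): 2, x (bound): 0
left-to-right use order: w, w, z, z
typing: well-typed at (Str -> Str) -> ((Str -> Str) -> (Str -> Str) -> Str) -> (Str -> Str) -> (Str -> Str) -> Str
ordered: ✗, z ×2, w ×2 used more than once (contraction); y, x left unused
linear: ✗, z ×2, w ×2 used more than once (contraction); y, x left unused
affine: ✗, z ×2, w ×2 used more than once (contraction)
relevant: ✗, y, x left unused
unrestricted: ✓, simply typable at (Str -> Str) -> ((Str -> Str) -> (Str -> Str) -> Str) -> (Str -> Str) -> (Str -> Str) -> Str; W, C, E all held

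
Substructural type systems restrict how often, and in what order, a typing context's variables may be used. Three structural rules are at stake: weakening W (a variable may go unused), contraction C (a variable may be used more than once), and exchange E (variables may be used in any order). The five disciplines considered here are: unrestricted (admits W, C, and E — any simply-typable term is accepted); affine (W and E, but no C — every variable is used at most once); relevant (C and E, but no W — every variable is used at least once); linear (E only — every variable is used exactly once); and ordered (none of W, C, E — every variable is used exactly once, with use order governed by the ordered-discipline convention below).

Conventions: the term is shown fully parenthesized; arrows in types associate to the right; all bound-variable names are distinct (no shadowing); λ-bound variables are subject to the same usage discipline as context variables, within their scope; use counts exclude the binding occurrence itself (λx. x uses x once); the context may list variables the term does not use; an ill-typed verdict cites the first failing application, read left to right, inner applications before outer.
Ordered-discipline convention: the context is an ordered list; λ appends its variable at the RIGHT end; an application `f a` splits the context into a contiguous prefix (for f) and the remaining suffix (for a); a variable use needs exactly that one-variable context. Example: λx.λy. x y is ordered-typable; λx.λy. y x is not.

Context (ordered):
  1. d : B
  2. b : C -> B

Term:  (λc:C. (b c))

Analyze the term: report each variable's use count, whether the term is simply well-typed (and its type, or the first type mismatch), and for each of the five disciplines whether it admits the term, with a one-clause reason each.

variable uses: d ×0; b ×1; c [bound] ×1
order of uses: b, c
typing: well-typed at C -> B
ordered ✗ (d left unused)
linear ✗ (d left unused)
affine ✓ (none of d, b, c used more than once)
relevant ✗ (d left unused)
unrestricted ✓ (typability at C -> B is all that's needed)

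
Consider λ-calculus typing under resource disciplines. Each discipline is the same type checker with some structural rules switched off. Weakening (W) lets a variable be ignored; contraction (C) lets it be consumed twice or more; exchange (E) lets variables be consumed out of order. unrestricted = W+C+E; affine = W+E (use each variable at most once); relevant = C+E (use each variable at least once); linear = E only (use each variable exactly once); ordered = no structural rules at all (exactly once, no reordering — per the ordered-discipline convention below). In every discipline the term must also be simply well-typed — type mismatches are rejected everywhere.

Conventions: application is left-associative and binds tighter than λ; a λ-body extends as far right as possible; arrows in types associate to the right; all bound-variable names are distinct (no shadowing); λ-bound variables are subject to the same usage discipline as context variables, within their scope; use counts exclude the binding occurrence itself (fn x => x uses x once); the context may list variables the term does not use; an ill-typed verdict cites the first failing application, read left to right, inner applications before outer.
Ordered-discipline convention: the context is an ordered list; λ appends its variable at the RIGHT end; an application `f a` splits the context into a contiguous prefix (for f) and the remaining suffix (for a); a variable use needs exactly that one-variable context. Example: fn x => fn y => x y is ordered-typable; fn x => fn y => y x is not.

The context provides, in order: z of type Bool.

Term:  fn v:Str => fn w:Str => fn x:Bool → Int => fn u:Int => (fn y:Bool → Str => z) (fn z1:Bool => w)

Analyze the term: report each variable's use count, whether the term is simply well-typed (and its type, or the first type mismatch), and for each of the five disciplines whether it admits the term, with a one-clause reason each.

variable uses: z=1; v [bound]=0; w [bound]=1; x [bound]=0; u [bound]=0; y [bound]=0; z1 [bound]=0
uses in reading order: z, w
typing: the term checks, with type Str → Str → (Bool → Int) → Int → Bool
ordered: ✗ — unused: v, x, u, y, z1 — weakening required
linear: ✗ — unused: v, x, u, y, z1 — weakening required
affine: ✓ — none of z, v, w, x, u, y, z1 used more than once
relevant: ✗ — unused: v, x, u, y, z1 — weakening required
unrestricted: ✓ — simply typable at Str → Str → (Bool → Int) → Int → Bool; W, C, E all held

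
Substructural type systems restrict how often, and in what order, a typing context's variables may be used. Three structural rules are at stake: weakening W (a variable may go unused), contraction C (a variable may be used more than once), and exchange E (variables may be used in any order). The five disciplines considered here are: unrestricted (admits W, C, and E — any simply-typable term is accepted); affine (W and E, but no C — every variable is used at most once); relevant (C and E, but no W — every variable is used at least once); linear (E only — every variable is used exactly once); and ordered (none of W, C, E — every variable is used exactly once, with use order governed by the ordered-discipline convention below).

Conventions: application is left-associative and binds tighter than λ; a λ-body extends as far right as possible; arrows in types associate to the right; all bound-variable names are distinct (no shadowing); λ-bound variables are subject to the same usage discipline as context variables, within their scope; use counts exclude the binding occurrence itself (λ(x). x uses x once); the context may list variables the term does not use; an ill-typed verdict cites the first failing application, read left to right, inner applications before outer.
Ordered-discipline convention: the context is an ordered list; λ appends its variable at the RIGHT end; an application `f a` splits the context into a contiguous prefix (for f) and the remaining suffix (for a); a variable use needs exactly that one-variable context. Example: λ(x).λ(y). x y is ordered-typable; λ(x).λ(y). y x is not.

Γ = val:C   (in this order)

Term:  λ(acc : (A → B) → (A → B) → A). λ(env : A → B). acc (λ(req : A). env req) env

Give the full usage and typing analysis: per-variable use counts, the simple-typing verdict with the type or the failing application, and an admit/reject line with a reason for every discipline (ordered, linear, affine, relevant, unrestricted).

variable uses: val ×0; acc (bound) ×1; env (bound) ×2; req (bound) ×1
uses in reading order: acc, env, req, env
typing: the term checks, with type ((A → B) → (A → B) → A) → (A → B) → A
ordered: ✗ — repeated use of env ×2; needs weakening: val unused
linear: ✗ — repeated use of env ×2; needs weakening: val unused
affine: ✗ — repeated use of env ×2
relevant: ✗ — needs weakening: val unused
unrestricted: ✓ — type-checks (((A → B) → (A → B) → A) → (A → B) → A) and nothing is barred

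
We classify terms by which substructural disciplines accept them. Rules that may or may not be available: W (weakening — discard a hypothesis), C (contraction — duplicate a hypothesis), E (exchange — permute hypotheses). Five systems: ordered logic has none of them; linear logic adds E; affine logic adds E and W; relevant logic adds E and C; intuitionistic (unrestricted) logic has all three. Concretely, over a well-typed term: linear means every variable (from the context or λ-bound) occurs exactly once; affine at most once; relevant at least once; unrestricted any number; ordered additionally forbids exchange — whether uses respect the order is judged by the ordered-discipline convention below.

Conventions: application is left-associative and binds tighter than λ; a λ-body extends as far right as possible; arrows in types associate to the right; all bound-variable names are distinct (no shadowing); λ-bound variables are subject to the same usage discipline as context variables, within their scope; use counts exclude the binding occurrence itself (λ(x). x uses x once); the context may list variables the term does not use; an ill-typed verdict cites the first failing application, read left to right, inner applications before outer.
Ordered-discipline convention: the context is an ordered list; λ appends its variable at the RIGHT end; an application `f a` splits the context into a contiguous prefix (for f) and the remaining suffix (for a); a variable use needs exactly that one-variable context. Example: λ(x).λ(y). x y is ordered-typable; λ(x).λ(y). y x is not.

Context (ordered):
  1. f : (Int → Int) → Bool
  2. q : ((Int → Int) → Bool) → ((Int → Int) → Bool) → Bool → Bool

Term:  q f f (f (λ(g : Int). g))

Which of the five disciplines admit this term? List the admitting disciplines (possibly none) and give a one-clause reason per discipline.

admitting disciplines: relevant, unrestricted
usage: f ×3, q ×1, g [bound] ×1
order of uses: q, f, f, f, g
typing: ✓ — Bool
ordered ✗ (needs contraction — f ×3)
linear ✗ (needs contraction — f ×3)
affine ✗ (needs contraction — f ×3)
relevant ✓ (every one of f, q, g appears)
unrestricted ✓ (typability at Bool is all that's needed)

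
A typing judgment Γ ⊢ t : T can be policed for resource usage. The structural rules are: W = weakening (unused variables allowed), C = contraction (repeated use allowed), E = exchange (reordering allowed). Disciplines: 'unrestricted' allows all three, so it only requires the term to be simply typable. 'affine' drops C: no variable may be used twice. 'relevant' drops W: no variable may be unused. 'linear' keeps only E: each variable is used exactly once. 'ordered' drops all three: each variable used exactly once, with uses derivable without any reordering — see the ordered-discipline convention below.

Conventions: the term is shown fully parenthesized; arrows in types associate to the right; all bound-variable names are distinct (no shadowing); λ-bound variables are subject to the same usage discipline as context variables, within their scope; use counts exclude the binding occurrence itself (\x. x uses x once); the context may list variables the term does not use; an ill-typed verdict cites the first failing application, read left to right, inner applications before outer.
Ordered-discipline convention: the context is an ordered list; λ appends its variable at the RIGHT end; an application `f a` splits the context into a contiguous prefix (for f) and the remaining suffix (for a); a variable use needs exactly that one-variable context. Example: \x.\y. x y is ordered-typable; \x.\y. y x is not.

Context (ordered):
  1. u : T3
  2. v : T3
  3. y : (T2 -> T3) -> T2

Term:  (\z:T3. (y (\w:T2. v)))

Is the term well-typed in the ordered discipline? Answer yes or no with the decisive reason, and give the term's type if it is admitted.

no — u, z, w never used (weakening)
counts: u=0, v=1, y=1, z [bound]=0, w [bound]=0
order of uses: y, v
typing: well-typed — term : T3 -> T2
all disciplines: ordered ✗, linear ✗, affine ✓, relevant ✗, unrestricted ✓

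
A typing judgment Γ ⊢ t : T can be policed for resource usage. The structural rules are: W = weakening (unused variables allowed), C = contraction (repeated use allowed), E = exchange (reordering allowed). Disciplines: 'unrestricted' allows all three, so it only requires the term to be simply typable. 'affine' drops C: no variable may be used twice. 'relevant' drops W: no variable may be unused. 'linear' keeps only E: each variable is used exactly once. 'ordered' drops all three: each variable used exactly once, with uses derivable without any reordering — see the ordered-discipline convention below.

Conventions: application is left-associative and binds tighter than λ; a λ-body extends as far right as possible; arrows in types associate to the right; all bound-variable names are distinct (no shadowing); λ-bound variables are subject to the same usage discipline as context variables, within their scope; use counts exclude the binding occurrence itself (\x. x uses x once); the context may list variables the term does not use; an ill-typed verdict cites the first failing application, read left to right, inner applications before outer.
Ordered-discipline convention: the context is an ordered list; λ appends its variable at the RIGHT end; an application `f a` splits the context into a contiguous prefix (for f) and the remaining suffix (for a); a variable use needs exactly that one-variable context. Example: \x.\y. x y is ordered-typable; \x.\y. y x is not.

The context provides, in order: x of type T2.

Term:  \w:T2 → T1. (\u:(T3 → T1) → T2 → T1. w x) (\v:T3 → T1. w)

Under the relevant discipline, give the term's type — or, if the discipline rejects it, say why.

not well-typed under relevant — u, v never used (weakening)
counts: x ×1, w (bound) ×2, u (bound) ×0, v (bound) ×0
left-to-right use order: w, x, w
typing: ✓ — (T2 → T1) → T1
across the five disciplines: ordered ✗, linear ✗, affine ✗, relevant ✗, unrestricted ✓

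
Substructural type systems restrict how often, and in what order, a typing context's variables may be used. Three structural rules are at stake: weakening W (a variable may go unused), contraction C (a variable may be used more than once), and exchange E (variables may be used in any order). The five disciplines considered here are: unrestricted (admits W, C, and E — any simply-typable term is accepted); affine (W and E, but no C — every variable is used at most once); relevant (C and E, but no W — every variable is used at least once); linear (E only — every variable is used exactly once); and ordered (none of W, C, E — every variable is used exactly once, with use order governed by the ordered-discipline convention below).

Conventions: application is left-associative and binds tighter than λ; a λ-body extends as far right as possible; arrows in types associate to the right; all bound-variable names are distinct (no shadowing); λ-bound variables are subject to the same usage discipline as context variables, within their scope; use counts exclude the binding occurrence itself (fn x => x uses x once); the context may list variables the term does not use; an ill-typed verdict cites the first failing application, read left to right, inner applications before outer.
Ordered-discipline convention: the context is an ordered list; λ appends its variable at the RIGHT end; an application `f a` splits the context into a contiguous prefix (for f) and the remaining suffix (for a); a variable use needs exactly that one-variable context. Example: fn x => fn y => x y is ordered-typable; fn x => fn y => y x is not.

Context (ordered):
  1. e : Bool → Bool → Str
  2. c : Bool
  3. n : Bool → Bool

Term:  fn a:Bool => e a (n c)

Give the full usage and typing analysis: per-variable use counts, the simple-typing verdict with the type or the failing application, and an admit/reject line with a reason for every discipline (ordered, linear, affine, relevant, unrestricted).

usage: e ×1; c ×1; n ×1; a (bound) ×1
left-to-right use order: e, a, n, c
typing: well-typed — term : Bool → Str
ordered: ✗ — use order e, a, n, c needs exchange
linear: ✓ — exactly-once usage across e, c, n, a
affine: ✓ — no duplicate uses among e, c, n, a
relevant: ✓ — every one of e, c, n, a appears
unrestricted: ✓ — simply typable at Bool → Str; W, C, E all held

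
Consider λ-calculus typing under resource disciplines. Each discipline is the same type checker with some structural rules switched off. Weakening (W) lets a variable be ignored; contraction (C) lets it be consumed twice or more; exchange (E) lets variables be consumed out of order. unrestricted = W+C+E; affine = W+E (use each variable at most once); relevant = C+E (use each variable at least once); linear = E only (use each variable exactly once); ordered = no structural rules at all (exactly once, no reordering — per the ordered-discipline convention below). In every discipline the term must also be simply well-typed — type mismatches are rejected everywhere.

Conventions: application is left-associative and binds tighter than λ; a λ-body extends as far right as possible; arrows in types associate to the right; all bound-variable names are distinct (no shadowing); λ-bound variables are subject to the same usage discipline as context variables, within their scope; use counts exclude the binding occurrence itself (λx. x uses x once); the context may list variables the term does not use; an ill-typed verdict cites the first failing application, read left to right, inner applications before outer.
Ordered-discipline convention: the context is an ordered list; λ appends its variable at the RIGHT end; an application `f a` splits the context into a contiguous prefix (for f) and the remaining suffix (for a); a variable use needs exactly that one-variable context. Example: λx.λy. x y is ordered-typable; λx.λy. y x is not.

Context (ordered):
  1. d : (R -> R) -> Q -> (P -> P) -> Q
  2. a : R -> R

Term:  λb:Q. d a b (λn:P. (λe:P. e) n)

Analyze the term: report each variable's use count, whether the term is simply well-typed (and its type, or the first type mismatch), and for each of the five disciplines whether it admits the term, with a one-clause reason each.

variable uses: d: 1; a: 1; b (bound): 1; n (bound): 1; e (bound): 1
order of uses: d, a, b, e, n
typing: well-typed at Q -> Q
ordered: ✓, single-use (d, a, b, n, e), ordered derivation ok
linear: ✓, exactly-once usage across d, a, b, n, e
affine: ✓, d, a, b, n, e: no repeats, contraction unneeded
relevant: ✓, none of d, a, b, n, e goes unused
unrestricted: ✓, well-typed at Q -> Q; no restrictions here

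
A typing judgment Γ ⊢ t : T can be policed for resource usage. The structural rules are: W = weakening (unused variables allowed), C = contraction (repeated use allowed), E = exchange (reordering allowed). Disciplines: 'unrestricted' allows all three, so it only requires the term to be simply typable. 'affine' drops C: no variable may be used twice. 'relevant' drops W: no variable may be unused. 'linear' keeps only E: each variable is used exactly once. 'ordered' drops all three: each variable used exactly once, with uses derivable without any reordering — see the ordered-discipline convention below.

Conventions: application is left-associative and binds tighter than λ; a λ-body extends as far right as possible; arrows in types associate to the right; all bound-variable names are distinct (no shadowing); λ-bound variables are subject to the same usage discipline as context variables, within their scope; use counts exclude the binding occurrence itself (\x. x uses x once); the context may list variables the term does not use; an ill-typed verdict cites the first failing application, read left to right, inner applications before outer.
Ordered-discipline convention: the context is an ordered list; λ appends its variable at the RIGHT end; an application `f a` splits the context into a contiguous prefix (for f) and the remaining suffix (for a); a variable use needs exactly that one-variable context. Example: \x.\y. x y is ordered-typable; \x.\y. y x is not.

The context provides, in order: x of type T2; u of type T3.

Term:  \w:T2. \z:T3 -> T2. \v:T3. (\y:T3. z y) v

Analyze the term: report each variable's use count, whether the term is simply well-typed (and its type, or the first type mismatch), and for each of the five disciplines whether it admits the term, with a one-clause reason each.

counts: x: 0×, u: 0×, w [bound]: 0×, z [bound]: 1×, v [bound]: 1×, y [bound]: 1×
use order (left to right): z, y, v
typing: well-typed — term : T2 -> (T3 -> T2) -> T3 -> T2
ordered ✗ (x, u, w left unused)
linear ✗ (x, u, w left unused)
affine ✓ (x, u, w, z, v, y: no repeats, contraction unneeded)
relevant ✗ (x, u, w left unused)
unrestricted ✓ (typability at T2 -> (T3 -> T2) -> T3 -> T2 is all that's needed)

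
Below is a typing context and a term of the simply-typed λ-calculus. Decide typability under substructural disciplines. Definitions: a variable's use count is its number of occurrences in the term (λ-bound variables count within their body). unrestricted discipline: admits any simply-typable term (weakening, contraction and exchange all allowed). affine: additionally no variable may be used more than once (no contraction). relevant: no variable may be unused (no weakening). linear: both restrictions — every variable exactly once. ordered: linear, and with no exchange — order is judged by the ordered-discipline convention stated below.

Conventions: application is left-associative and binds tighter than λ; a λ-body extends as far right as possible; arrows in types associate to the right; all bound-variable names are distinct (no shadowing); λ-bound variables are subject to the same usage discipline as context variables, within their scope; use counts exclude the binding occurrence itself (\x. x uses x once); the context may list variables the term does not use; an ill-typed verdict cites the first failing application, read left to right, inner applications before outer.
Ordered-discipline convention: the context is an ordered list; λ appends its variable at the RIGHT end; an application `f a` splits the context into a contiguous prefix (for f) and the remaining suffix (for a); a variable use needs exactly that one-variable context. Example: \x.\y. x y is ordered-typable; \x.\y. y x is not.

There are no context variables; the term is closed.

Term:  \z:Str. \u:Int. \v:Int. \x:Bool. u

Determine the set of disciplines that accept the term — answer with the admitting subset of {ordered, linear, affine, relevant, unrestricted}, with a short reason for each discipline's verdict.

accepted by: affine, unrestricted
use counts: z [bound]: 0, u [bound]: 1, v [bound]: 0, x [bound]: 0
left-to-right use order: u
typing: well-typed at Str -> Int -> Int -> Bool -> Int
ordered: ✗, z, v, x never used (weakening)
linear: ✗, z, v, x never used (weakening)
affine: ✓, at most one use each (z, u, v, x)
relevant: ✗, z, v, x never used (weakening)
unrestricted: ✓, typability at Str -> Int -> Int -> Bool -> Int is all that's needed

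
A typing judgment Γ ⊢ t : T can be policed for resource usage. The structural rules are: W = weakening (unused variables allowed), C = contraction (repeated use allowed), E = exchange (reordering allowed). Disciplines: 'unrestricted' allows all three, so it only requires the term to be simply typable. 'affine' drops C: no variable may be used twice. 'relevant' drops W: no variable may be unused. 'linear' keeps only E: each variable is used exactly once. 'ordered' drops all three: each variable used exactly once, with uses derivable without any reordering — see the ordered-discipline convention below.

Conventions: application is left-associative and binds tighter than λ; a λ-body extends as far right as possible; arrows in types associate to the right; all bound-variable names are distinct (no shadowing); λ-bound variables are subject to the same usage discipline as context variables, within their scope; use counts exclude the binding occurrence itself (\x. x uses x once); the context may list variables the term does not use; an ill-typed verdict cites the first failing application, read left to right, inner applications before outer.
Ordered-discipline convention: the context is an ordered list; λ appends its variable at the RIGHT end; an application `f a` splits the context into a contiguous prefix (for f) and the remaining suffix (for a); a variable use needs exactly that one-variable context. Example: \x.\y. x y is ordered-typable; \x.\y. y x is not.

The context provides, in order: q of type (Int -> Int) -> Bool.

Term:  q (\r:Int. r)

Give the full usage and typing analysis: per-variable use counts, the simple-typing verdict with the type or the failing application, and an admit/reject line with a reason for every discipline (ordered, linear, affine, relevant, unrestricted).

counts: q ×1, r (λ-bound) ×1
left-to-right use order: q, r
typing: ✓ — Bool
ordered: ✓ — q, r once each; derivable with no W/C/E
linear: ✓ — single use per variable (q, r)
affine: ✓ — none of q, r used more than once
relevant: ✓ — none of q, r goes unused
unrestricted: ✓ — well-typed at Bool; no restrictions here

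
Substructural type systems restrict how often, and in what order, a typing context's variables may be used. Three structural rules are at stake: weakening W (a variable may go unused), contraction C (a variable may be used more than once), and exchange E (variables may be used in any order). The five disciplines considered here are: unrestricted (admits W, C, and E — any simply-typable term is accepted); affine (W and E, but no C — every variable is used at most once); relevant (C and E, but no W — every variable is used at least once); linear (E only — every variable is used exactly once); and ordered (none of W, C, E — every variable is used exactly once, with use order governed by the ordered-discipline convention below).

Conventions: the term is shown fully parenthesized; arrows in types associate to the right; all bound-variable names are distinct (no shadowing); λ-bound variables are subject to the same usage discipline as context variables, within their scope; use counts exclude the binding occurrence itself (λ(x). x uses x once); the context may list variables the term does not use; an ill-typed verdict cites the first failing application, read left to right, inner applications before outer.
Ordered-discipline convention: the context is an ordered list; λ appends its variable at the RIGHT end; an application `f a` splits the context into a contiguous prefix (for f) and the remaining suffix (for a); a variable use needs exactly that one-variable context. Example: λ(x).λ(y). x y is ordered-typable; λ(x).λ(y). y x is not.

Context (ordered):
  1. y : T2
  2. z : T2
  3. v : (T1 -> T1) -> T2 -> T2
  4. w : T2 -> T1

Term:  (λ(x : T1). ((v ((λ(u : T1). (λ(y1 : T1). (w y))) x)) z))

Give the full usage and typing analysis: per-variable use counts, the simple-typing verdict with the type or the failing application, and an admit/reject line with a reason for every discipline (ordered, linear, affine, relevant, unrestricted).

use counts: y: 1×; z: 1×; v: 1×; w: 1×; x (λ-bound): 1×; u (λ-bound): 0×; y1 (λ-bound): 0×
uses in reading order: v, w, y, x, z
typing: ✓ — T1 -> T2
ordered: ✗, u, y1 never used (weakening)
linear: ✗, u, y1 never used (weakening)
affine: ✓, y, z, v, w, x, u, y1: no repeats, contraction unneeded
relevant: ✗, u, y1 never used (weakening)
unrestricted: ✓, simply typable at T1 -> T2; W, C, E all held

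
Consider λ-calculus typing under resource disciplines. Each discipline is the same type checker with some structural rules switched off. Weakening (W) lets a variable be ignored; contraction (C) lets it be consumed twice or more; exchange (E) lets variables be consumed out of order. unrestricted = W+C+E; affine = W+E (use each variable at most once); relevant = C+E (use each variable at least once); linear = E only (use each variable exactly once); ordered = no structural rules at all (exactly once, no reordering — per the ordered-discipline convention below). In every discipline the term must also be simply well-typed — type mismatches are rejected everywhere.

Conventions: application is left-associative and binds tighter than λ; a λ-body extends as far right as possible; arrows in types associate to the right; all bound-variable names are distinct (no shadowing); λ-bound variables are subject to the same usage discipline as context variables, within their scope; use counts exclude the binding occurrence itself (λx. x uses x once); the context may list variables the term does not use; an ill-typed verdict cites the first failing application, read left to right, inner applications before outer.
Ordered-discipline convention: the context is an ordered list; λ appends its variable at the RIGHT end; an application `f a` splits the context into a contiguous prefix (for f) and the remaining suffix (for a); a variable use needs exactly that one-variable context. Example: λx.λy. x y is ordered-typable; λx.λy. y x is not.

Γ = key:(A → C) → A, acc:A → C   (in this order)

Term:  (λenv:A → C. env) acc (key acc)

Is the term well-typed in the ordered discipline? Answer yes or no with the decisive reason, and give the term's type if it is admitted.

no — acc ×2 used more than once (contraction)
variable uses: key ×1, acc ×2, env (bound) ×1
order of uses: env, acc, key, acc
typing: ✓ — C
across the five disciplines: ordered ✗ · linear ✗ · affine ✗ · relevant ✓ · unrestricted ✓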